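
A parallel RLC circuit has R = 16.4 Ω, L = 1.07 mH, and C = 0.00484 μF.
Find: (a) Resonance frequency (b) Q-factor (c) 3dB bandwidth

Step 1 — Resonance: ω₀ = 1/√(LC) = 1/√(0.00107·4.84e-09) = 4.394e+05 rad/s.
Step 2 — f₀ = ω₀/(2π) = 6.994e+04 Hz.
Step 3 — Parallel Q: Q = R/(ω₀L) = 16.4/(4.394e+05·0.00107) = 0.03488.
Step 4 — Bandwidth: Δω = ω₀/Q = 1.26e+07 rad/s; BW = Δω/(2π) = 2.005e+06 Hz.

(a) f₀ = 6.994e+04 Hz  (b) Q = 0.03488  (c) BW = 2.005e+06 Hz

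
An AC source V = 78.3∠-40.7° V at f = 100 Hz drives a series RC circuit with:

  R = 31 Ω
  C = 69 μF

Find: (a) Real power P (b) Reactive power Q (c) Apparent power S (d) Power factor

Step 1 — Angular frequency: ω = 2π·f = 2π·100 = 628.3 rad/s.
Step 2 — Component impedances:
  R: Z = R = 31 Ω
  C: Z = 1/(jωC) = -j/(ω·C) = 0 - j23.07 Ω
Step 3 — Series combination: Z_total = R + C = 31 - j23.07 Ω = 38.64∠-36.7° Ω.
Step 4 — Source phasor: V = 78.3∠-40.7° V = 59.36 - j51.06 V.
Step 5 — Current: I = V / Z = 2.021 - j0.1431 A = 2.026∠-4.0° A.
Step 6 — Complex power: S = V·I* = 127.3 - j94.72 VA.
Step 7 — Real power: P = Re(S) = 127.3 W.
Step 8 — Reactive power: Q = Im(S) = -94.72 VAR.
Step 9 — Apparent power: |S| = 158.7 VA.
Step 10 — Power factor: PF = P/|S| = 0.8023 (leading).

(a) P = 127.3 W  (b) Q = -94.72 VAR  (c) S = 158.7 VA  (d) PF = 0.8023 (leading)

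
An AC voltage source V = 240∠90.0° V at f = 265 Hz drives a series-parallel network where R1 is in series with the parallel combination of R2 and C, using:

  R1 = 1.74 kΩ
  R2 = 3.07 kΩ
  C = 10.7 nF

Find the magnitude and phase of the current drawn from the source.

Step 1 — Angular frequency: ω = 2π·f = 2π·265 = 1665 rad/s.
Step 2 — Component impedances:
  R1: Z = R = 1740 Ω
  R2: Z = R = 3070 Ω
  C: Z = 1/(jωC) = -j/(ω·C) = 0 - j5.613e+04 Ω
Step 3 — Parallel branch: R2 || C = 1/(1/R2 + 1/C) = 3061 - j167.4 Ω.
Step 4 — Series with R1: Z_total = R1 + (R2 || C) = 4801 - j167.4 Ω = 4804∠-2.0° Ω.
Step 5 — Source phasor: V = 240∠90.0° V = 0 + j240 V.
Step 6 — Ohm's law: I = V / Z_total = (0 + j240) / (4801 - j167.4) = -0.001741 + j0.04993 A.
Step 7 — Convert to polar: |I| = 0.04996 A, ∠I = 92.0°.

I = 0.04996∠92.0° A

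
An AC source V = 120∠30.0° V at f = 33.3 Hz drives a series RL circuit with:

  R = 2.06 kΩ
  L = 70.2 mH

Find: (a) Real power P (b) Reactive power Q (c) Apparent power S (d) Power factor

Step 1 — Angular frequency: ω = 2π·f = 2π·33.3 = 209.2 rad/s.
Step 2 — Component impedances:
  R: Z = R = 2060 Ω
  L: Z = jωL = j·209.2·0.0702 = 0 + j14.69 Ω
Step 3 — Series combination: Z_total = R + L = 2060 + j14.69 Ω = 2060∠0.4° Ω.
Step 4 — Source phasor: V = 120∠30.0° V = 103.9 + j60 V.
Step 5 — Current: I = V / Z = 0.05065 + j0.02877 A = 0.05825∠29.6° A.
Step 6 — Complex power: S = V·I* = 6.99 + j0.04984 VA.
Step 7 — Real power: P = Re(S) = 6.99 W.
Step 8 — Reactive power: Q = Im(S) = 0.04984 VAR.
Step 9 — Apparent power: |S| = 6.99 VA.
Step 10 — Power factor: PF = P/|S| = 1 (lagging).

(a) P = 6.99 W  (b) Q = 0.04984 VAR  (c) S = 6.99 VA  (d) PF = 1 (lagging)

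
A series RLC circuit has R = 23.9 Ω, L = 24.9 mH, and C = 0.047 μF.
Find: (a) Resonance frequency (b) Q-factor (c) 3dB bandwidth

Step 1 — Resonance: ω₀ = 1/√(LC) = 1/√(0.0249·4.7e-08) = 2.923e+04 rad/s.
Step 2 — f₀ = ω₀/(2π) = 4652 Hz.
Step 3 — Series Q: Q = ω₀L/R = 2.923e+04·0.0249/23.9 = 30.45.
Step 4 — Bandwidth: Δω = ω₀/Q = 959.8 rad/s; BW = Δω/(2π) = 152.8 Hz.

(a) f₀ = 4652 Hz  (b) Q = 30.45  (c) BW = 152.8 Hz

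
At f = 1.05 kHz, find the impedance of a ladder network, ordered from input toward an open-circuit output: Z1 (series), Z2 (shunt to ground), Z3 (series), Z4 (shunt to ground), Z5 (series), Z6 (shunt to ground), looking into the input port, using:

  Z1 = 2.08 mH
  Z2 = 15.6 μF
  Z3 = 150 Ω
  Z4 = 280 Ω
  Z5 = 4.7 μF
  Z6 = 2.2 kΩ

Step 1 — Angular frequency: ω = 2π·f = 2π·1050 = 6597 rad/s.
Step 2 — Component impedances:
  Z1: Z = jωL = j·6597·0.00208 = 0 + j13.72 Ω
  Z2: Z = 1/(jωC) = -j/(ω·C) = 0 - j9.716 Ω
  Z3: Z = R = 150 Ω
  Z4: Z = R = 280 Ω
  Z5: Z = 1/(jωC) = -j/(ω·C) = 0 - j32.25 Ω
  Z6: Z = R = 2200 Ω
Step 3 — Ladder network (open output): work backward from the far end, alternating series and parallel combinations. Z_in = 0.2368 + j4.012 Ω = 4.019∠86.6° Ω.

Z = 0.2368 + j4.012 Ω = 4.019∠86.6° Ω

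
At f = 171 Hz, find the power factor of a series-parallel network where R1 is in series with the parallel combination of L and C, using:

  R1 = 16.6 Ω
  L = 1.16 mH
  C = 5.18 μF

Step 1 — Angular frequency: ω = 2π·f = 2π·171 = 1074 rad/s.
Step 2 — Component impedances:
  R1: Z = R = 16.6 Ω
  L: Z = jωL = j·1074·0.00116 = 0 + j1.246 Ω
  C: Z = 1/(jωC) = -j/(ω·C) = 0 - j179.7 Ω
Step 3 — Parallel branch: L || C = 1/(1/L + 1/C) = 0 + j1.255 Ω.
Step 4 — Series with R1: Z_total = R1 + (L || C) = 16.6 + j1.255 Ω = 16.65∠4.3° Ω.
Step 5 — Power factor: PF = cos(φ) = Re(Z)/|Z| = 16.6/16.647 = 0.9972.
Step 6 — Type: Im(Z) = 1.255 ⇒ lagging (phase φ = 4.3°).

PF = 0.9972 (lagging, φ = 4.3°)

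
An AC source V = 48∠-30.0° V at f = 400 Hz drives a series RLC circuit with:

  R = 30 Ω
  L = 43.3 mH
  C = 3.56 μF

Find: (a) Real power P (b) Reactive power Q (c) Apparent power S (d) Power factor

Step 1 — Angular frequency: ω = 2π·f = 2π·400 = 2513 rad/s.
Step 2 — Component impedances:
  R: Z = R = 30 Ω
  L: Z = jωL = j·2513·0.0433 = 0 + j108.8 Ω
  C: Z = 1/(jωC) = -j/(ω·C) = 0 - j111.8 Ω
Step 3 — Series combination: Z_total = R + L + C = 30 - j2.941 Ω = 30.14∠-5.6° Ω.
Step 4 — Source phasor: V = 48∠-30.0° V = 41.57 - j24 V.
Step 5 — Current: I = V / Z = 1.45 - j0.6578 A = 1.592∠-24.4° A.
Step 6 — Complex power: S = V·I* = 76.07 - j7.458 VA.
Step 7 — Real power: P = Re(S) = 76.07 W.
Step 8 — Reactive power: Q = Im(S) = -7.458 VAR.
Step 9 — Apparent power: |S| = 76.43 VA.
Step 10 — Power factor: PF = P/|S| = 0.9952 (leading).

(a) P = 76.07 W  (b) Q = -7.458 VAR  (c) S = 76.43 VA  (d) PF = 0.9952 (leading)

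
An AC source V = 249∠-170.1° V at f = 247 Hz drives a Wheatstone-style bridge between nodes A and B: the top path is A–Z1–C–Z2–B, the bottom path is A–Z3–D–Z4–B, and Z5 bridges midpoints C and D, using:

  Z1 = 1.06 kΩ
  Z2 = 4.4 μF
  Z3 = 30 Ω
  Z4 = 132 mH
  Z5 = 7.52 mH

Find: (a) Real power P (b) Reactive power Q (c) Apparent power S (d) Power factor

Step 1 — Angular frequency: ω = 2π·f = 2π·247 = 1552 rad/s.
Step 2 — Component impedances:
  Z1: Z = R = 1060 Ω
  Z2: Z = 1/(jωC) = -j/(ω·C) = 0 - j146.4 Ω
  Z3: Z = R = 30 Ω
  Z4: Z = jωL = j·1552·0.132 = 0 + j204.9 Ω
  Z5: Z = jωL = j·1552·0.00752 = 0 + j11.67 Ω
Step 3 — Bridge requires nodal analysis (the Z5 bridge couples midpoints C and D, so the two paths cannot be reduced to a simple series/parallel combination). Setting node B to ground and injecting 1 A at node A, the 3-node admittance system at A, C, D solves to V_A = Z_AB = 30.23 - j395.8 Ω = 397∠-85.6° Ω.
Step 4 — Source phasor: V = 249∠-170.1° V = -245.3 - j42.81 V.
Step 5 — Current: I = V / Z = 0.06048 - j0.6243 A = 0.6272∠-84.5° A.
Step 6 — Complex power: S = V·I* = 11.89 - j155.7 VA.
Step 7 — Real power: P = Re(S) = 11.89 W.
Step 8 — Reactive power: Q = Im(S) = -155.7 VAR.
Step 9 — Apparent power: |S| = 156.2 VA.
Step 10 — Power factor: PF = P/|S| = 0.07614 (leading).

(a) P = 11.89 W  (b) Q = -155.7 VAR  (c) S = 156.2 VA  (d) PF = 0.07614 (leading)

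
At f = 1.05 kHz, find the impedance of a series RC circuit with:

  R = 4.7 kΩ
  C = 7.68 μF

Step 1 — Angular frequency: ω = 2π·f = 2π·1050 = 6597 rad/s.
Step 2 — Component impedances:
  R: Z = R = 4700 Ω
  C: Z = 1/(jωC) = -j/(ω·C) = 0 - j19.74 Ω
Step 3 — Series combination: Z_total = R + C = 4700 - j19.74 Ω = 4700∠-0.2° Ω.

Z = 4700 - j19.74 Ω = 4700∠-0.2° Ω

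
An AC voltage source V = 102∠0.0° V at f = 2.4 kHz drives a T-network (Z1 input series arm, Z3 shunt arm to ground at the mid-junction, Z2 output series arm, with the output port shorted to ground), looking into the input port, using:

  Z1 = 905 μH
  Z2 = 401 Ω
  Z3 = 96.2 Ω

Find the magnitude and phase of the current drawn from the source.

Step 1 — Angular frequency: ω = 2π·f = 2π·2400 = 1.508e+04 rad/s.
Step 2 — Component impedances:
  Z1: Z = jωL = j·1.508e+04·0.000905 = 0 + j13.65 Ω
  Z2: Z = R = 401 Ω
  Z3: Z = R = 96.2 Ω
Step 3 — With the output port shorted to ground, the output series arm Z2 runs from the junction to ground; the shunt arm Z3 also runs from the junction to ground. They appear in parallel: Z3 || Z2 = 77.59 Ω.
Step 4 — Series with input arm Z1: Z_in = Z1 + (Z3 || Z2) = 77.59 + j13.65 Ω = 78.78∠10.0° Ω.
Step 5 — Source phasor: V = 102∠0.0° V = 102 V.
Step 6 — Ohm's law: I = V / Z_total = (102) / (77.59 + j13.65) = 1.275 - j0.2243 A.
Step 7 — Convert to polar: |I| = 1.295 A, ∠I = -10.0°.

I = 1.295∠-10.0° A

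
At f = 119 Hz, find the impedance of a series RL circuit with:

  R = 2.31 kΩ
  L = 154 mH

Step 1 — Angular frequency: ω = 2π·f = 2π·119 = 747.7 rad/s.
Step 2 — Component impedances:
  R: Z = R = 2310 Ω
  L: Z = jωL = j·747.7·0.154 = 0 + j115.1 Ω
Step 3 — Series combination: Z_total = R + L = 2310 + j115.1 Ω = 2313∠2.9° Ω.

Z = 2310 + j115.1 Ω = 2313∠2.9° Ω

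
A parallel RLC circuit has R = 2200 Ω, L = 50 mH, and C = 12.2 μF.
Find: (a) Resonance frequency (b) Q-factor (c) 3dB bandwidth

Step 1 — Resonance: ω₀ = 1/√(LC) = 1/√(0.05·1.22e-05) = 1280 rad/s.
Step 2 — f₀ = ω₀/(2π) = 203.8 Hz.
Step 3 — Parallel Q: Q = R/(ω₀L) = 2200/(1280·0.05) = 34.37.
Step 4 — Bandwidth: Δω = ω₀/Q = 37.26 rad/s; BW = Δω/(2π) = 5.93 Hz.

(a) f₀ = 203.8 Hz  (b) Q = 34.37  (c) BW = 5.93 Hz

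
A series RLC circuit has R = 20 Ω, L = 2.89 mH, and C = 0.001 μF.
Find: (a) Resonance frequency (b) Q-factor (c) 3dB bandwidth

Step 1 — Resonance: ω₀ = 1/√(LC) = 1/√(0.00289·1e-09) = 5.882e+05 rad/s.
Step 2 — f₀ = ω₀/(2π) = 9.362e+04 Hz.
Step 3 — Series Q: Q = ω₀L/R = 5.882e+05·0.00289/20 = 85.
Step 4 — Bandwidth: Δω = ω₀/Q = 6920 rad/s; BW = Δω/(2π) = 1101 Hz.

(a) f₀ = 9.362e+04 Hz  (b) Q = 85  (c) BW = 1101 Hz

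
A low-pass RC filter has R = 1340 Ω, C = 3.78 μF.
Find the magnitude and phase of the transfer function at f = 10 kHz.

Step 1 — Angular frequency: ω = 2π·1e+04 = 6.283e+04 rad/s.
Step 2 — Transfer function: H(jω) = 1/(1 + jωRC).
Step 3 — Denominator: 1 + jωRC = 1 + j·6.283e+04·1340·3.78e-06 = 1 + j318.3.
Step 4 — H = 9.873e-06 - j0.003142.
Step 5 — Magnitude: |H| = 0.003142 (-50.1 dB); phase: φ = -89.8°.

|H| = 0.003142 (-50.1 dB), φ = -89.8°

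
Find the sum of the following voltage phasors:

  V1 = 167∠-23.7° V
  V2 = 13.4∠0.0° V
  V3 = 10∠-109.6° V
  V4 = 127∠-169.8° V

Step 1 — Convert each phasor to rectangular form:
  V1 = 167·(cos(-23.7°) + j·sin(-23.7°)) = 152.9 - j67.13 V
  V2 = 13.4·(cos(0.0°) + j·sin(0.0°)) = 13.4 V
  V3 = 10·(cos(-109.6°) + j·sin(-109.6°)) = -3.355 - j9.421 V
  V4 = 127·(cos(-169.8°) + j·sin(-169.8°)) = -125 - j22.49 V
Step 2 — Sum components: V_total = 37.97 - j99.04 V.
Step 3 — Convert to polar: |V_total| = 106.1 V, ∠V_total = -69.0°.

V_total = 106.1∠-69.0° V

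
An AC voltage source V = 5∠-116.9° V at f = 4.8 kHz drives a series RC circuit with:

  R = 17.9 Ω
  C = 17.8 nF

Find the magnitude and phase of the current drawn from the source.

Step 1 — Angular frequency: ω = 2π·f = 2π·4800 = 3.016e+04 rad/s.
Step 2 — Component impedances:
  R: Z = R = 17.9 Ω
  C: Z = 1/(jωC) = -j/(ω·C) = 0 - j1863 Ω
Step 3 — Series combination: Z_total = R + C = 17.9 - j1863 Ω = 1863∠-89.4° Ω.
Step 4 — Source phasor: V = 5∠-116.9° V = -2.262 - j4.459 V.
Step 5 — Ohm's law: I = V / Z_total = (-2.262 - j4.459) / (17.9 - j1863) = 0.002382 - j0.001237 A.
Step 6 — Convert to polar: |I| = 0.002684 A, ∠I = -27.5°.

I = 0.002684∠-27.5° A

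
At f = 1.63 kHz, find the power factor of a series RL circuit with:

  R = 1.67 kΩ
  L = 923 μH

Step 1 — Angular frequency: ω = 2π·f = 2π·1630 = 1.024e+04 rad/s.
Step 2 — Component impedances:
  R: Z = R = 1670 Ω
  L: Z = jωL = j·1.024e+04·0.000923 = 0 + j9.453 Ω
Step 3 — Series combination: Z_total = R + L = 1670 + j9.453 Ω = 1670∠0.3° Ω.
Step 4 — Power factor: PF = cos(φ) = Re(Z)/|Z| = 1670/1670 = 1.
Step 5 — Type: Im(Z) = 9.453 ⇒ lagging (phase φ = 0.3°).

PF = 1 (lagging, φ = 0.3°)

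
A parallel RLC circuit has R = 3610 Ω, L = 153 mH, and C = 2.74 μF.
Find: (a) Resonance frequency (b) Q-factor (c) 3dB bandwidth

Step 1 — Resonance: ω₀ = 1/√(LC) = 1/√(0.153·2.74e-06) = 1544 rad/s.
Step 2 — f₀ = ω₀/(2π) = 245.8 Hz.
Step 3 — Parallel Q: Q = R/(ω₀L) = 3610/(1544·0.153) = 15.28.
Step 4 — Bandwidth: Δω = ω₀/Q = 101.1 rad/s; BW = Δω/(2π) = 16.09 Hz.

(a) f₀ = 245.8 Hz  (b) Q = 15.28  (c) BW = 16.09 Hz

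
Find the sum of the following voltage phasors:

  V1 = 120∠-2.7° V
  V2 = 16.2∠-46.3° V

Step 1 — Convert each phasor to rectangular form:
  V1 = 120·(cos(-2.7°) + j·sin(-2.7°)) = 119.9 - j5.653 V
  V2 = 16.2·(cos(-46.3°) + j·sin(-46.3°)) = 11.19 - j11.71 V
Step 2 — Sum components: V_total = 131.1 - j17.36 V.
Step 3 — Convert to polar: |V_total| = 132.2 V, ∠V_total = -7.5°.

V_total = 132.2∠-7.5° V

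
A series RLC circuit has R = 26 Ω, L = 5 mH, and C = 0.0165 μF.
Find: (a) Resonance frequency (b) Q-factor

Step 1 — Resonance condition Im(Z)=0 gives ω₀ = 1/√(LC).
Step 2 — ω₀ = 1/√(0.005·1.65e-08) = 1.101e+05 rad/s.
Step 3 — f₀ = ω₀/(2π) = 1.752e+04 Hz.
Step 4 — Series Q: Q = ω₀L/R = 1.101e+05·0.005/26 = 21.17.

(a) f₀ = 1.752e+04 Hz  (b) Q = 21.17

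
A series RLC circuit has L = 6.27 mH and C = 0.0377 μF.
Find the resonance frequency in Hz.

Step 1 — Resonance condition Im(Z)=0 gives ω₀ = 1/√(LC).
Step 2 — ω₀ = 1/√(0.00627·3.77e-08) = 6.504e+04 rad/s.
Step 3 — f₀ = ω₀/(2π) = 1.035e+04 Hz.

f₀ = 1.035e+04 Hz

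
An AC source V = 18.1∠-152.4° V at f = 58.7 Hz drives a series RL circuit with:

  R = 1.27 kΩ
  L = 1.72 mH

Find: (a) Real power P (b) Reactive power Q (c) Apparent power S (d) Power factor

Step 1 — Angular frequency: ω = 2π·f = 2π·58.7 = 368.8 rad/s.
Step 2 — Component impedances:
  R: Z = R = 1270 Ω
  L: Z = jωL = j·368.8·0.00172 = 0 + j0.6344 Ω
Step 3 — Series combination: Z_total = R + L = 1270 + j0.6344 Ω = 1270∠0.0° Ω.
Step 4 — Source phasor: V = 18.1∠-152.4° V = -16.04 - j8.386 V.
Step 5 — Current: I = V / Z = -0.01263 - j0.006597 A = 0.01425∠-152.4° A.
Step 6 — Complex power: S = V·I* = 0.258 + j0.0001289 VA.
Step 7 — Real power: P = Re(S) = 0.258 W.
Step 8 — Reactive power: Q = Im(S) = 0.0001289 VAR.
Step 9 — Apparent power: |S| = 0.258 VA.
Step 10 — Power factor: PF = P/|S| = 1 (lagging).

(a) P = 0.258 W  (b) Q = 0.0001289 VAR  (c) S = 0.258 VA  (d) PF = 1 (lagging)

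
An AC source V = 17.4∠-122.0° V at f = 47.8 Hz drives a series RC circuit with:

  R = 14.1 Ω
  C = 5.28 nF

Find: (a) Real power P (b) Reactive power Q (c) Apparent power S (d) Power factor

Step 1 — Angular frequency: ω = 2π·f = 2π·47.8 = 300.3 rad/s.
Step 2 — Component impedances:
  R: Z = R = 14.1 Ω
  C: Z = 1/(jωC) = -j/(ω·C) = 0 - j6.306e+05 Ω
Step 3 — Series combination: Z_total = R + C = 14.1 - j6.306e+05 Ω = 6.306e+05∠-90.0° Ω.
Step 4 — Source phasor: V = 17.4∠-122.0° V = -9.221 - j14.76 V.
Step 5 — Current: I = V / Z = 2.34e-05 - j1.462e-05 A = 2.759e-05∠-32.0° A.
Step 6 — Complex power: S = V·I* = 1.073e-08 - j0.0004801 VA.
Step 7 — Real power: P = Re(S) = 1.073e-08 W.
Step 8 — Reactive power: Q = Im(S) = -0.0004801 VAR.
Step 9 — Apparent power: |S| = 0.0004801 VA.
Step 10 — Power factor: PF = P/|S| = 2.236e-05 (leading).

(a) P = 1.073e-08 W  (b) Q = -0.0004801 VAR  (c) S = 0.0004801 VA  (d) PF = 2.236e-05 (leading)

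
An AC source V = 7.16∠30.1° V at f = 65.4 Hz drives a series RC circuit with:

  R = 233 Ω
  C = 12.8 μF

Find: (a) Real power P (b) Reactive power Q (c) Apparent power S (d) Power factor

Step 1 — Angular frequency: ω = 2π·f = 2π·65.4 = 410.9 rad/s.
Step 2 — Component impedances:
  R: Z = R = 233 Ω
  C: Z = 1/(jωC) = -j/(ω·C) = 0 - j190.1 Ω
Step 3 — Series combination: Z_total = R + C = 233 - j190.1 Ω = 300.7∠-39.2° Ω.
Step 4 — Source phasor: V = 7.16∠30.1° V = 6.194 + j3.591 V.
Step 5 — Current: I = V / Z = 0.008411 + j0.02227 A = 0.02381∠69.3° A.
Step 6 — Complex power: S = V·I* = 0.1321 - j0.1078 VA.
Step 7 — Real power: P = Re(S) = 0.1321 W.
Step 8 — Reactive power: Q = Im(S) = -0.1078 VAR.
Step 9 — Apparent power: |S| = 0.1705 VA.
Step 10 — Power factor: PF = P/|S| = 0.7748 (leading).

(a) P = 0.1321 W  (b) Q = -0.1078 VAR  (c) S = 0.1705 VA  (d) PF = 0.7748 (leading)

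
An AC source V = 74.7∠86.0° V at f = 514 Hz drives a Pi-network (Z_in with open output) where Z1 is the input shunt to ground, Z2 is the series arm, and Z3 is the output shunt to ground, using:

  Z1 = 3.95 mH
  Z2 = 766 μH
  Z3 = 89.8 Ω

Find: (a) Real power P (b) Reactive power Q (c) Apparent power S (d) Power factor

Step 1 — Angular frequency: ω = 2π·f = 2π·514 = 3230 rad/s.
Step 2 — Component impedances:
  Z1: Z = jωL = j·3230·0.00395 = 0 + j12.76 Ω
  Z2: Z = jωL = j·3230·0.000766 = 0 + j2.474 Ω
  Z3: Z = R = 89.8 Ω
Step 3 — With open output, the series arm Z2 and the output shunt Z3 appear in series to ground: Z2 + Z3 = 89.8 + j2.474 Ω.
Step 4 — Parallel with input shunt Z1: Z_in = Z1 || (Z2 + Z3) = 1.762 + j12.46 Ω = 12.58∠82.0° Ω.
Step 5 — Source phasor: V = 74.7∠86.0° V = 5.211 + j74.52 V.
Step 6 — Current: I = V / Z = 5.922 + j0.4191 A = 5.937∠4.0° A.
Step 7 — Complex power: S = V·I* = 62.09 + j439.1 VA.
Step 8 — Real power: P = Re(S) = 62.09 W.
Step 9 — Reactive power: Q = Im(S) = 439.1 VAR.
Step 10 — Apparent power: |S| = 443.5 VA.
Step 11 — Power factor: PF = P/|S| = 0.14 (lagging).

(a) P = 62.09 W  (b) Q = 439.1 VAR  (c) S = 443.5 VA  (d) PF = 0.14 (lagging)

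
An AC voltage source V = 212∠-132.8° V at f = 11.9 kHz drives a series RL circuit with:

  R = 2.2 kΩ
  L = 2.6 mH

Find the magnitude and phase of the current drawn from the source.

Step 1 — Angular frequency: ω = 2π·f = 2π·1.19e+04 = 7.477e+04 rad/s.
Step 2 — Component impedances:
  R: Z = R = 2200 Ω
  L: Z = jωL = j·7.477e+04·0.0026 = 0 + j194.4 Ω
Step 3 — Series combination: Z_total = R + L = 2200 + j194.4 Ω = 2209∠5.0° Ω.
Step 4 — Source phasor: V = 212∠-132.8° V = -144 - j155.6 V.
Step 5 — Ohm's law: I = V / Z_total = (-144 - j155.6) / (2200 + j194.4) = -0.07117 - j0.06442 A.
Step 6 — Convert to polar: |I| = 0.09599 A, ∠I = -137.8°.

I = 0.09599∠-137.8° A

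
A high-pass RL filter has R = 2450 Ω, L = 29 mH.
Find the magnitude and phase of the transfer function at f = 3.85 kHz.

Step 1 — Angular frequency: ω = 2π·3850 = 2.419e+04 rad/s.
Step 2 — Transfer function: H(jω) = jωL/(R + jωL).
Step 3 — Numerator jωL = j·701.5; denominator R + jωL = 2450 + j701.5.
Step 4 — H = 0.07577 + j0.2646.
Step 5 — Magnitude: |H| = 0.2753 (-11.2 dB); phase: φ = 74.0°.

|H| = 0.2753 (-11.2 dB), φ = 74.0°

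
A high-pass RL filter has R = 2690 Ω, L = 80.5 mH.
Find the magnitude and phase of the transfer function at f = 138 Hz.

Step 1 — Angular frequency: ω = 2π·138 = 867.1 rad/s.
Step 2 — Transfer function: H(jω) = jωL/(R + jωL).
Step 3 — Numerator jωL = j·69.8; denominator R + jωL = 2690 + j69.8.
Step 4 — H = 0.0006728 + j0.02593.
Step 5 — Magnitude: |H| = 0.02594 (-31.7 dB); phase: φ = 88.5°.

|H| = 0.02594 (-31.7 dB), φ = 88.5°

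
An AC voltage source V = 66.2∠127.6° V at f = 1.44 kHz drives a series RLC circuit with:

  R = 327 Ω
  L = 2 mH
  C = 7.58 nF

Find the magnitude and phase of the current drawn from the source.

Step 1 — Angular frequency: ω = 2π·f = 2π·1440 = 9048 rad/s.
Step 2 — Component impedances:
  R: Z = R = 327 Ω
  L: Z = jωL = j·9048·0.002 = 0 + j18.1 Ω
  C: Z = 1/(jωC) = -j/(ω·C) = 0 - j1.458e+04 Ω
Step 3 — Series combination: Z_total = R + L + C = 327 - j1.456e+04 Ω = 1.457e+04∠-88.7° Ω.
Step 4 — Source phasor: V = 66.2∠127.6° V = -40.39 + j52.45 V.
Step 5 — Ohm's law: I = V / Z_total = (-40.39 + j52.45) / (327 - j1.456e+04) = -0.003662 - j0.002691 A.
Step 6 — Convert to polar: |I| = 0.004545 A, ∠I = -143.7°.

I = 0.004545∠-143.7° A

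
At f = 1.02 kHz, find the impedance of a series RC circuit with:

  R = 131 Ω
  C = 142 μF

Step 1 — Angular frequency: ω = 2π·f = 2π·1020 = 6409 rad/s.
Step 2 — Component impedances:
  R: Z = R = 131 Ω
  C: Z = 1/(jωC) = -j/(ω·C) = 0 - j1.099 Ω
Step 3 — Series combination: Z_total = R + C = 131 - j1.099 Ω = 131∠-0.5° Ω.

Z = 131 - j1.099 Ω = 131∠-0.5° Ω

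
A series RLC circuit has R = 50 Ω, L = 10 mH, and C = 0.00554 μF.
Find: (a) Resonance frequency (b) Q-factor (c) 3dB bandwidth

Step 1 — Resonance condition Im(Z)=0 gives ω₀ = 1/√(LC).
Step 2 — ω₀ = 1/√(0.01·5.54e-09) = 1.344e+05 rad/s.
Step 3 — f₀ = ω₀/(2π) = 2.138e+04 Hz.
Step 4 — Series Q: Q = ω₀L/R = 1.344e+05·0.01/50 = 26.87.
Step 5 — 3dB bandwidth: Δω = ω₀/Q = 5000 rad/s; BW = Δω/(2π) = 795.8 Hz.

(a) f₀ = 2.138e+04 Hz  (b) Q = 26.87  (c) BW = 795.8 Hz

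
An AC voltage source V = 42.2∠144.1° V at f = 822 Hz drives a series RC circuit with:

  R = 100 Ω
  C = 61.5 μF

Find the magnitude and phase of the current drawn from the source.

Step 1 — Angular frequency: ω = 2π·f = 2π·822 = 5165 rad/s.
Step 2 — Component impedances:
  R: Z = R = 100 Ω
  C: Z = 1/(jωC) = -j/(ω·C) = 0 - j3.148 Ω
Step 3 — Series combination: Z_total = R + C = 100 - j3.148 Ω = 100∠-1.8° Ω.
Step 4 — Source phasor: V = 42.2∠144.1° V = -34.18 + j24.74 V.
Step 5 — Ohm's law: I = V / Z_total = (-34.18 + j24.74) / (100 - j3.148) = -0.3493 + j0.2365 A.
Step 6 — Convert to polar: |I| = 0.4218 A, ∠I = 145.9°.

I = 0.4218∠145.9° A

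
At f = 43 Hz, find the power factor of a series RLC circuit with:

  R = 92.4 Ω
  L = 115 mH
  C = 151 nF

Step 1 — Angular frequency: ω = 2π·f = 2π·43 = 270.2 rad/s.
Step 2 — Component impedances:
  R: Z = R = 92.4 Ω
  L: Z = jωL = j·270.2·0.115 = 0 + j31.07 Ω
  C: Z = 1/(jωC) = -j/(ω·C) = 0 - j2.451e+04 Ω
Step 3 — Series combination: Z_total = R + L + C = 92.4 - j2.448e+04 Ω = 2.448e+04∠-89.8° Ω.
Step 4 — Power factor: PF = cos(φ) = Re(Z)/|Z| = 92.4/24481 = 0.003774.
Step 5 — Type: Im(Z) = -2.448e+04 ⇒ leading (phase φ = -89.8°).

PF = 0.003774 (leading, φ = -89.8°)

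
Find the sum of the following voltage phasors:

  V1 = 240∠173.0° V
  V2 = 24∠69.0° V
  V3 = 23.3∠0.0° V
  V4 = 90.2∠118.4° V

Step 1 — Convert each phasor to rectangular form:
  V1 = 240·(cos(173.0°) + j·sin(173.0°)) = -238.2 + j29.25 V
  V2 = 24·(cos(69.0°) + j·sin(69.0°)) = 8.601 + j22.41 V
  V3 = 23.3·(cos(0.0°) + j·sin(0.0°)) = 23.3 V
  V4 = 90.2·(cos(118.4°) + j·sin(118.4°)) = -42.9 + j79.34 V
Step 2 — Sum components: V_total = -249.2 + j131 V.
Step 3 — Convert to polar: |V_total| = 281.5 V, ∠V_total = 152.3°.

V_total = 281.5∠152.3° V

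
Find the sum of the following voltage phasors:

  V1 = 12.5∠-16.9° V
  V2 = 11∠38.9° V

Step 1 — Convert each phasor to rectangular form:
  V1 = 12.5·(cos(-16.9°) + j·sin(-16.9°)) = 11.96 - j3.634 V
  V2 = 11·(cos(38.9°) + j·sin(38.9°)) = 8.561 + j6.908 V
Step 2 — Sum components: V_total = 20.52 + j3.274 V.
Step 3 — Convert to polar: |V_total| = 20.78 V, ∠V_total = 9.1°.

V_total = 20.78∠9.1° V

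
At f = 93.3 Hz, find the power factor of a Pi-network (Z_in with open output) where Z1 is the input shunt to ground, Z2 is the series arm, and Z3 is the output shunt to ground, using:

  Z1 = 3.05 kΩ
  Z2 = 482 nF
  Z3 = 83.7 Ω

Step 1 — Angular frequency: ω = 2π·f = 2π·93.3 = 586.2 rad/s.
Step 2 — Component impedances:
  Z1: Z = R = 3050 Ω
  Z2: Z = 1/(jωC) = -j/(ω·C) = 0 - j3539 Ω
  Z3: Z = R = 83.7 Ω
Step 3 — With open output, the series arm Z2 and the output shunt Z3 appear in series to ground: Z2 + Z3 = 83.7 - j3539 Ω.
Step 4 — Parallel with input shunt Z1: Z_in = Z1 || (Z2 + Z3) = 1745 - j1473 Ω = 2284∠-40.2° Ω.
Step 5 — Power factor: PF = cos(φ) = Re(Z)/|Z| = 1745.415/2284.128 = 0.7641.
Step 6 — Type: Im(Z) = -1473 ⇒ leading (phase φ = -40.2°).

PF = 0.7641 (leading, φ = -40.2°)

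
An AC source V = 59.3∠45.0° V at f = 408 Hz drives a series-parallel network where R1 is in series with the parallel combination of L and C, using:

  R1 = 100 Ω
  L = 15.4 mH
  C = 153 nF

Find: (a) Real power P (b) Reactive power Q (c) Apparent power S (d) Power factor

Step 1 — Angular frequency: ω = 2π·f = 2π·408 = 2564 rad/s.
Step 2 — Component impedances:
  R1: Z = R = 100 Ω
  L: Z = jωL = j·2564·0.0154 = 0 + j39.48 Ω
  C: Z = 1/(jωC) = -j/(ω·C) = 0 - j2550 Ω
Step 3 — Parallel branch: L || C = 1/(1/L + 1/C) = 0 + j40.1 Ω.
Step 4 — Series with R1: Z_total = R1 + (L || C) = 100 + j40.1 Ω = 107.7∠21.9° Ω.
Step 5 — Source phasor: V = 59.3∠45.0° V = 41.93 + j41.93 V.
Step 6 — Current: I = V / Z = 0.5061 + j0.2164 A = 0.5504∠23.1° A.
Step 7 — Complex power: S = V·I* = 30.29 + j12.15 VA.
Step 8 — Real power: P = Re(S) = 30.29 W.
Step 9 — Reactive power: Q = Im(S) = 12.15 VAR.
Step 10 — Apparent power: |S| = 32.64 VA.
Step 11 — Power factor: PF = P/|S| = 0.9282 (lagging).

(a) P = 30.29 W  (b) Q = 12.15 VAR  (c) S = 32.64 VA  (d) PF = 0.9282 (lagging)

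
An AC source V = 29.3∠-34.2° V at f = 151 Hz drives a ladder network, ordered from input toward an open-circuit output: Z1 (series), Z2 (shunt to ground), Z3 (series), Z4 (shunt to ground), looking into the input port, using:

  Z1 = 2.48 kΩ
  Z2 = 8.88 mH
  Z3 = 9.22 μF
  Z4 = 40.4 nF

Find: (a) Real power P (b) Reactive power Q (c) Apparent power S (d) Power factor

Step 1 — Angular frequency: ω = 2π·f = 2π·151 = 948.8 rad/s.
Step 2 — Component impedances:
  Z1: Z = R = 2480 Ω
  Z2: Z = jωL = j·948.8·0.00888 = 0 + j8.425 Ω
  Z3: Z = 1/(jωC) = -j/(ω·C) = 0 - j114.3 Ω
  Z4: Z = 1/(jωC) = -j/(ω·C) = 0 - j2.609e+04 Ω
Step 3 — Ladder network (open output): work backward from the far end, alternating series and parallel combinations. Z_in = 2480 + j8.428 Ω = 2480∠0.2° Ω.
Step 4 — Source phasor: V = 29.3∠-34.2° V = 24.23 - j16.47 V.
Step 5 — Current: I = V / Z = 0.009749 - j0.006674 A = 0.01181∠-34.4° A.
Step 6 — Complex power: S = V·I* = 0.3462 + j0.001176 VA.
Step 7 — Real power: P = Re(S) = 0.3462 W.
Step 8 — Reactive power: Q = Im(S) = 0.001176 VAR.
Step 9 — Apparent power: |S| = 0.3462 VA.
Step 10 — Power factor: PF = P/|S| = 1 (lagging).

(a) P = 0.3462 W  (b) Q = 0.001176 VAR  (c) S = 0.3462 VA  (d) PF = 1 (lagging)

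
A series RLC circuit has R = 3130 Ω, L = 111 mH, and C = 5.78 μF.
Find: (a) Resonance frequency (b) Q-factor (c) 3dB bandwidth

Step 1 — Resonance: ω₀ = 1/√(LC) = 1/√(0.111·5.78e-06) = 1248 rad/s.
Step 2 — f₀ = ω₀/(2π) = 198.7 Hz.
Step 3 — Series Q: Q = ω₀L/R = 1248·0.111/3130 = 0.04427.
Step 4 — Bandwidth: Δω = ω₀/Q = 2.82e+04 rad/s; BW = Δω/(2π) = 4488 Hz.

(a) f₀ = 198.7 Hz  (b) Q = 0.04427  (c) BW = 4488 Hz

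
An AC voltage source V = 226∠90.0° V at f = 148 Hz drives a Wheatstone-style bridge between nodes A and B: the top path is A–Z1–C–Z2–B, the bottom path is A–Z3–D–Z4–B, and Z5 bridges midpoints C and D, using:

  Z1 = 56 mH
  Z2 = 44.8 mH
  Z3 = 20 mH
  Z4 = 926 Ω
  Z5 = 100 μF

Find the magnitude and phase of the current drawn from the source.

Step 1 — Angular frequency: ω = 2π·f = 2π·148 = 929.9 rad/s.
Step 2 — Component impedances:
  Z1: Z = jωL = j·929.9·0.056 = 0 + j52.08 Ω
  Z2: Z = jωL = j·929.9·0.0448 = 0 + j41.66 Ω
  Z3: Z = jωL = j·929.9·0.02 = 0 + j18.6 Ω
  Z4: Z = R = 926 Ω
  Z5: Z = 1/(jωC) = -j/(ω·C) = 0 - j10.75 Ω
Step 3 — Bridge requires nodal analysis (the Z5 bridge couples midpoints C and D, so the two paths cannot be reduced to a simple series/parallel combination). Setting node B to ground and injecting 1 A at node A, the 3-node admittance system at A, C, D solves to V_A = Z_AB = 1.127 + j48.44 Ω = 48.46∠88.7° Ω.
Step 4 — Source phasor: V = 226∠90.0° V = 0 + j226 V.
Step 5 — Ohm's law: I = V / Z_total = (0 + j226) / (1.127 + j48.44) = 4.663 + j0.1084 A.
Step 6 — Convert to polar: |I| = 4.664 A, ∠I = 1.3°.

I = 4.664∠1.3° A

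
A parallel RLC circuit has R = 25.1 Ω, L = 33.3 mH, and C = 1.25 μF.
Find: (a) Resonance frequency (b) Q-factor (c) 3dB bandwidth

Step 1 — Resonance: ω₀ = 1/√(LC) = 1/√(0.0333·1.25e-06) = 4901 rad/s.
Step 2 — f₀ = ω₀/(2π) = 780.1 Hz.
Step 3 — Parallel Q: Q = R/(ω₀L) = 25.1/(4901·0.0333) = 0.1538.
Step 4 — Bandwidth: Δω = ω₀/Q = 3.187e+04 rad/s; BW = Δω/(2π) = 5073 Hz.

(a) f₀ = 780.1 Hz  (b) Q = 0.1538  (c) BW = 5073 Hz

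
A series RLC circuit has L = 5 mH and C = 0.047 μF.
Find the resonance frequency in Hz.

Step 1 — Resonance condition Im(Z)=0 gives ω₀ = 1/√(LC).
Step 2 — ω₀ = 1/√(0.005·4.7e-08) = 6.523e+04 rad/s.
Step 3 — f₀ = ω₀/(2π) = 1.038e+04 Hz.

f₀ = 1.038e+04 Hz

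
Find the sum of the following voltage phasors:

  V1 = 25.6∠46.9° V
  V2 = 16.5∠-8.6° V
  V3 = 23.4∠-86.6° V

Step 1 — Convert each phasor to rectangular form:
  V1 = 25.6·(cos(46.9°) + j·sin(46.9°)) = 17.49 + j18.69 V
  V2 = 16.5·(cos(-8.6°) + j·sin(-8.6°)) = 16.31 - j2.467 V
  V3 = 23.4·(cos(-86.6°) + j·sin(-86.6°)) = 1.388 - j23.36 V
Step 2 — Sum components: V_total = 35.19 - j7.134 V.
Step 3 — Convert to polar: |V_total| = 35.91 V, ∠V_total = -11.5°.

V_total = 35.91∠-11.5° V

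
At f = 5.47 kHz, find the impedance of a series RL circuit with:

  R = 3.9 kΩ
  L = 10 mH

Step 1 — Angular frequency: ω = 2π·f = 2π·5470 = 3.437e+04 rad/s.
Step 2 — Component impedances:
  R: Z = R = 3900 Ω
  L: Z = jωL = j·3.437e+04·0.01 = 0 + j343.7 Ω
Step 3 — Series combination: Z_total = R + L = 3900 + j343.7 Ω = 3915∠5.0° Ω.

Z = 3900 + j343.7 Ω = 3915∠5.0° Ω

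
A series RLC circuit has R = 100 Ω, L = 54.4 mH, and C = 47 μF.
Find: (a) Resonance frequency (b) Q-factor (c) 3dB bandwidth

Step 1 — Resonance: ω₀ = 1/√(LC) = 1/√(0.0544·4.7e-05) = 625.4 rad/s.
Step 2 — f₀ = ω₀/(2π) = 99.53 Hz.
Step 3 — Series Q: Q = ω₀L/R = 625.4·0.0544/100 = 0.3402.
Step 4 — Bandwidth: Δω = ω₀/Q = 1838 rad/s; BW = Δω/(2π) = 292.6 Hz.

(a) f₀ = 99.53 Hz  (b) Q = 0.3402  (c) BW = 292.6 Hz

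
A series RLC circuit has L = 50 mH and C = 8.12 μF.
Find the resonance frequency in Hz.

Step 1 — Resonance condition Im(Z)=0 gives ω₀ = 1/√(LC).
Step 2 — ω₀ = 1/√(0.05·8.12e-06) = 1569 rad/s.
Step 3 — f₀ = ω₀/(2π) = 249.8 Hz.

f₀ = 249.8 Hz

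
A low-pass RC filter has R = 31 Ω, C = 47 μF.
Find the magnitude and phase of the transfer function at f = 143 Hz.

Step 1 — Angular frequency: ω = 2π·143 = 898.5 rad/s.
Step 2 — Transfer function: H(jω) = 1/(1 + jωRC).
Step 3 — Denominator: 1 + jωRC = 1 + j·898.5·31·4.7e-05 = 1 + j1.309.
Step 4 — H = 0.3685 - j0.4824.
Step 5 — Magnitude: |H| = 0.607 (-4.3 dB); phase: φ = -52.6°.

|H| = 0.607 (-4.3 dB), φ = -52.6°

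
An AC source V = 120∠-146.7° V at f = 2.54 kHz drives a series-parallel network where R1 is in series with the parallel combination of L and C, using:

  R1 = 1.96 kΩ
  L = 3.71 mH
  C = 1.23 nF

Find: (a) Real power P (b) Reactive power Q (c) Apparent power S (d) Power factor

Step 1 — Angular frequency: ω = 2π·f = 2π·2540 = 1.596e+04 rad/s.
Step 2 — Component impedances:
  R1: Z = R = 1960 Ω
  L: Z = jωL = j·1.596e+04·0.00371 = 0 + j59.21 Ω
  C: Z = 1/(jωC) = -j/(ω·C) = 0 - j5.094e+04 Ω
Step 3 — Parallel branch: L || C = 1/(1/L + 1/C) = 0 + j59.28 Ω.
Step 4 — Series with R1: Z_total = R1 + (L || C) = 1960 + j59.28 Ω = 1961∠1.7° Ω.
Step 5 — Source phasor: V = 120∠-146.7° V = -100.3 - j65.88 V.
Step 6 — Current: I = V / Z = -0.05214 - j0.03204 A = 0.0612∠-148.4° A.
Step 7 — Complex power: S = V·I* = 7.34 + j0.222 VA.
Step 8 — Real power: P = Re(S) = 7.34 W.
Step 9 — Reactive power: Q = Im(S) = 0.222 VAR.
Step 10 — Apparent power: |S| = 7.344 VA.
Step 11 — Power factor: PF = P/|S| = 0.9995 (lagging).

(a) P = 7.34 W  (b) Q = 0.222 VAR  (c) S = 7.344 VA  (d) PF = 0.9995 (lagging)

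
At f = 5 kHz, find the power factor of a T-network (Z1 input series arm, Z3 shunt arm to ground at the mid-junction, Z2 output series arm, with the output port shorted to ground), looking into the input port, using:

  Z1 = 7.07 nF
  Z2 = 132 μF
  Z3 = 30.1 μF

Step 1 — Angular frequency: ω = 2π·f = 2π·5000 = 3.142e+04 rad/s.
Step 2 — Component impedances:
  Z1: Z = 1/(jωC) = -j/(ω·C) = 0 - j4502 Ω
  Z2: Z = 1/(jωC) = -j/(ω·C) = 0 - j0.2411 Ω
  Z3: Z = 1/(jωC) = -j/(ω·C) = 0 - j1.058 Ω
Step 3 — With the output port shorted to ground, the output series arm Z2 runs from the junction to ground; the shunt arm Z3 also runs from the junction to ground. They appear in parallel: Z3 || Z2 = 0 - j0.1964 Ω.
Step 4 — Series with input arm Z1: Z_in = Z1 + (Z3 || Z2) = 0 - j4502 Ω = 4502∠-90.0° Ω.
Step 5 — Power factor: PF = cos(φ) = Re(Z)/|Z| = 0/4502 = 0.
Step 6 — Type: Im(Z) = -4502 ⇒ leading (phase φ = -90.0°).

PF = 0 (leading, φ = -90.0°)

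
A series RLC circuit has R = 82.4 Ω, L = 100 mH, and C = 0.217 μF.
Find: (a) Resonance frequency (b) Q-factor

Step 1 — Resonance condition Im(Z)=0 gives ω₀ = 1/√(LC).
Step 2 — ω₀ = 1/√(0.1·2.17e-07) = 6788 rad/s.
Step 3 — f₀ = ω₀/(2π) = 1080 Hz.
Step 4 — Series Q: Q = ω₀L/R = 6788·0.1/82.4 = 8.238.

(a) f₀ = 1080 Hz  (b) Q = 8.238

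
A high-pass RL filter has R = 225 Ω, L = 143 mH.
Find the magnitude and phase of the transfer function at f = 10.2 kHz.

Step 1 — Angular frequency: ω = 2π·1.02e+04 = 6.409e+04 rad/s.
Step 2 — Transfer function: H(jω) = jωL/(R + jωL).
Step 3 — Numerator jωL = j·9165; denominator R + jωL = 225 + j9165.
Step 4 — H = 0.9994 + j0.02454.
Step 5 — Magnitude: |H| = 0.9997 (-0.0 dB); phase: φ = 1.4°.

|H| = 0.9997 (-0.0 dB), φ = 1.4°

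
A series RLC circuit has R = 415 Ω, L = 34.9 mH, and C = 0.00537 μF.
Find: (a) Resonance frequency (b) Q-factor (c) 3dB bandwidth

Step 1 — Resonance: ω₀ = 1/√(LC) = 1/√(0.0349·5.37e-09) = 7.305e+04 rad/s.
Step 2 — f₀ = ω₀/(2π) = 1.163e+04 Hz.
Step 3 — Series Q: Q = ω₀L/R = 7.305e+04·0.0349/415 = 6.143.
Step 4 — Bandwidth: Δω = ω₀/Q = 1.189e+04 rad/s; BW = Δω/(2π) = 1893 Hz.

(a) f₀ = 1.163e+04 Hz  (b) Q = 6.143  (c) BW = 1893 Hz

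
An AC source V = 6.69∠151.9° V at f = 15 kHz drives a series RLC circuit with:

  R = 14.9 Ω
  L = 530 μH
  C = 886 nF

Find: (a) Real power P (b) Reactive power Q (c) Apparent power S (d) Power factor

Step 1 — Angular frequency: ω = 2π·f = 2π·1.5e+04 = 9.425e+04 rad/s.
Step 2 — Component impedances:
  R: Z = R = 14.9 Ω
  L: Z = jωL = j·9.425e+04·0.00053 = 0 + j49.95 Ω
  C: Z = 1/(jωC) = -j/(ω·C) = 0 - j11.98 Ω
Step 3 — Series combination: Z_total = R + L + C = 14.9 + j37.98 Ω = 40.79∠68.6° Ω.
Step 4 — Source phasor: V = 6.69∠151.9° V = -5.901 + j3.151 V.
Step 5 — Current: I = V / Z = 0.01907 + j0.1629 A = 0.164∠83.3° A.
Step 6 — Complex power: S = V·I* = 0.4007 + j1.021 VA.
Step 7 — Real power: P = Re(S) = 0.4007 W.
Step 8 — Reactive power: Q = Im(S) = 1.021 VAR.
Step 9 — Apparent power: |S| = 1.097 VA.
Step 10 — Power factor: PF = P/|S| = 0.3652 (lagging).

(a) P = 0.4007 W  (b) Q = 1.021 VAR  (c) S = 1.097 VA  (d) PF = 0.3652 (lagging)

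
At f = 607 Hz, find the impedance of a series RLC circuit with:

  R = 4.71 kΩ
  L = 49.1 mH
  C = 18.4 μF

Step 1 — Angular frequency: ω = 2π·f = 2π·607 = 3814 rad/s.
Step 2 — Component impedances:
  R: Z = R = 4710 Ω
  L: Z = jωL = j·3814·0.0491 = 0 + j187.3 Ω
  C: Z = 1/(jωC) = -j/(ω·C) = 0 - j14.25 Ω
Step 3 — Series combination: Z_total = R + L + C = 4710 + j173 Ω = 4713∠2.1° Ω.

Z = 4710 + j173 Ω = 4713∠2.1° Ω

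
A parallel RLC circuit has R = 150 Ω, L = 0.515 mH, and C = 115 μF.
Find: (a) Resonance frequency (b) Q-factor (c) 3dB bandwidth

Step 1 — Resonance: ω₀ = 1/√(LC) = 1/√(0.000515·0.000115) = 4109 rad/s.
Step 2 — f₀ = ω₀/(2π) = 654 Hz.
Step 3 — Parallel Q: Q = R/(ω₀L) = 150/(4109·0.000515) = 70.88.
Step 4 — Bandwidth: Δω = ω₀/Q = 57.97 rad/s; BW = Δω/(2π) = 9.226 Hz.

(a) f₀ = 654 Hz  (b) Q = 70.88  (c) BW = 9.226 Hz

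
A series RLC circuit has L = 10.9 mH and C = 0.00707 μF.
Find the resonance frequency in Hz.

Step 1 — Resonance condition Im(Z)=0 gives ω₀ = 1/√(LC).
Step 2 — ω₀ = 1/√(0.0109·7.07e-09) = 1.139e+05 rad/s.
Step 3 — f₀ = ω₀/(2π) = 1.813e+04 Hz.

f₀ = 1.813e+04 Hz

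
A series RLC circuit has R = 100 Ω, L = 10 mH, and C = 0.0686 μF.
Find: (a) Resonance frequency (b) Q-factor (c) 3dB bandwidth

Step 1 — Resonance: ω₀ = 1/√(LC) = 1/√(0.01·6.86e-08) = 3.818e+04 rad/s.
Step 2 — f₀ = ω₀/(2π) = 6077 Hz.
Step 3 — Series Q: Q = ω₀L/R = 3.818e+04·0.01/100 = 3.818.
Step 4 — Bandwidth: Δω = ω₀/Q = 1e+04 rad/s; BW = Δω/(2π) = 1592 Hz.

(a) f₀ = 6077 Hz  (b) Q = 3.818  (c) BW = 1592 Hz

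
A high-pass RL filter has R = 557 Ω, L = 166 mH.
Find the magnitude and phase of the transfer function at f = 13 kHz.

Step 1 — Angular frequency: ω = 2π·1.3e+04 = 8.168e+04 rad/s.
Step 2 — Transfer function: H(jω) = jωL/(R + jωL).
Step 3 — Numerator jωL = j·1.356e+04; denominator R + jωL = 557 + j1.356e+04.
Step 4 — H = 0.9983 + j0.04101.
Step 5 — Magnitude: |H| = 0.9992 (-0.0 dB); phase: φ = 2.4°.

|H| = 0.9992 (-0.0 dB), φ = 2.4°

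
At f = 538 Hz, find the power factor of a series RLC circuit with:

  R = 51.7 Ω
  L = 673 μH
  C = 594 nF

Step 1 — Angular frequency: ω = 2π·f = 2π·538 = 3380 rad/s.
Step 2 — Component impedances:
  R: Z = R = 51.7 Ω
  L: Z = jωL = j·3380·0.000673 = 0 + j2.275 Ω
  C: Z = 1/(jωC) = -j/(ω·C) = 0 - j498 Ω
Step 3 — Series combination: Z_total = R + L + C = 51.7 - j495.8 Ω = 498.4∠-84.0° Ω.
Step 4 — Power factor: PF = cos(φ) = Re(Z)/|Z| = 51.7/498.4 = 0.1037.
Step 5 — Type: Im(Z) = -495.8 ⇒ leading (phase φ = -84.0°).

PF = 0.1037 (leading, φ = -84.0°)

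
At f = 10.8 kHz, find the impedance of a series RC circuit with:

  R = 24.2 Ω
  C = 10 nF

Step 1 — Angular frequency: ω = 2π·f = 2π·1.08e+04 = 6.786e+04 rad/s.
Step 2 — Component impedances:
  R: Z = R = 24.2 Ω
  C: Z = 1/(jωC) = -j/(ω·C) = 0 - j1474 Ω
Step 3 — Series combination: Z_total = R + C = 24.2 - j1474 Ω = 1474∠-89.1° Ω.

Z = 24.2 - j1474 Ω = 1474∠-89.1° Ω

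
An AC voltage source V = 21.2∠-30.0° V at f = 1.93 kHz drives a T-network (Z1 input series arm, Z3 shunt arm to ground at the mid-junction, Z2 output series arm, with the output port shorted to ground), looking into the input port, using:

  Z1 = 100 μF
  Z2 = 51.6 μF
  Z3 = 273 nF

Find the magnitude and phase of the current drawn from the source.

Step 1 — Angular frequency: ω = 2π·f = 2π·1930 = 1.213e+04 rad/s.
Step 2 — Component impedances:
  Z1: Z = 1/(jωC) = -j/(ω·C) = 0 - j0.8246 Ω
  Z2: Z = 1/(jωC) = -j/(ω·C) = 0 - j1.598 Ω
  Z3: Z = 1/(jωC) = -j/(ω·C) = 0 - j302.1 Ω
Step 3 — With the output port shorted to ground, the output series arm Z2 runs from the junction to ground; the shunt arm Z3 also runs from the junction to ground. They appear in parallel: Z3 || Z2 = 0 - j1.59 Ω.
Step 4 — Series with input arm Z1: Z_in = Z1 + (Z3 || Z2) = 0 - j2.414 Ω = 2.414∠-90.0° Ω.
Step 5 — Source phasor: V = 21.2∠-30.0° V = 18.36 - j10.6 V.
Step 6 — Ohm's law: I = V / Z_total = (18.36 - j10.6) / (0 - j2.414) = 4.39 + j7.604 A.
Step 7 — Convert to polar: |I| = 8.781 A, ∠I = 60.0°.

I = 8.781∠60.0° A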